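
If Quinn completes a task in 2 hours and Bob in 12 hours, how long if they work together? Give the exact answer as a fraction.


Quinn's rate: 1/2 of the job per hour
Bob's rate: 1/12 of the job per hour
Combined rate: 1/2 + 1/12 = 7/12 per hour
Time = 1 / (7/12) = 12/7 hours (≈ 1.71 hours)

12/7 hours


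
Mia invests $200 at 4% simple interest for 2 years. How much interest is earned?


Use the formula I = P x R x T / 100
P x R x T = 200 x 4 x 2 = 1600
I = 1600 / 100 = $16

$16


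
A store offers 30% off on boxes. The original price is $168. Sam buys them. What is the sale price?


Calculate the discount amount:
30% of $168 = $50.40
Subtract from original:
$168 - $50.40 = $117.60

$117.60


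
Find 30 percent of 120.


Convert percentage to decimal:
30% = 0.3
Multiply:
120 x 0.3 = 36

36


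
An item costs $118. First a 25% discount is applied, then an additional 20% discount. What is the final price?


First discount:
25% of $118 = $29.50
Price after first discount:
$118 - $29.50 = $88.50
Second discount:
20% of $88.50 = $17.70
Final price:
$88.50 - $17.70 = $70.80

$70.80


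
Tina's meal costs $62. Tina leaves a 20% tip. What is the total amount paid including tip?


Calculate the tip:
20% of $62 = $12.40
Add tip to meal cost:
$62 + $12.40 = $74.40

$74.40


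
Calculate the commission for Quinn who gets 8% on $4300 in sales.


Convert rate to decimal:
8% = 0.08
Multiply by sales:
$4300 x 0.08 = $344

$344


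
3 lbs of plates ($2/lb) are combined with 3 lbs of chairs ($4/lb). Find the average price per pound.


Cost of plates:
3 x $2 = $6
Cost of chairs:
3 x $4 = $12
Total cost: $6 + $12 = $18
Total weight: 6 lbs
Average: $18 / 6 = $3/lb

$3/lb


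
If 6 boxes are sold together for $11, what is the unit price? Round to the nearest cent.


Total cost: $11
Number of items: 6
Unit price: $11 / 6 = $1.8333... ≈ $1.83

$1.83


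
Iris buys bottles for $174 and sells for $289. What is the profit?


Selling price = $289
Cost price = $174
Profit = selling price - cost price:
Profit = $289 - $174 = $115

$115


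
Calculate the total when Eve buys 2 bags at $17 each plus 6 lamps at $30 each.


Cost of bags:
2 x $17 = $34
Cost of lamps:
6 x $30 = $180
Add both:
$34 + $180 = $214

$214


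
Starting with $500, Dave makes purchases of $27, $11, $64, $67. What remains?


Add up expenses:
$27 + $11 + $64 + $67 = $169
Subtract from budget:
$500 - $169 = $331

$331


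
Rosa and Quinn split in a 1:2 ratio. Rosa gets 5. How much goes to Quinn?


Find the multiplier:
5 / 1 = 5
Apply to Quinn's share:
2 x 5 = 10

10


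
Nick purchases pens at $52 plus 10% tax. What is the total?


Calculate the tax:
10% of $52 = $5.20
Add tax to price:
$52 + $5.20 = $57.20

$57.20


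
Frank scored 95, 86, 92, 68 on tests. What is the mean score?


Add the scores:
95 + 86 + 92 + 68 = 341
Divide by the number of tests:
341 / 4 = 85.25

85.25


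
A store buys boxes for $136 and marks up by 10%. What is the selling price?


Calculate the markup amount:
10% of $136 = $13.60
Add to cost:
$136 + $13.60 = $149.60

$149.60


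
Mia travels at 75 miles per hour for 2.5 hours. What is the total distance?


Use the formula: distance = speed x time
Speed = 75 mph, Time = 2.5 hours
75 x 2.5 = 187.5 miles

187.5 miles


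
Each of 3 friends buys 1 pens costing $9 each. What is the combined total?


Cost per person:
1 x $9 = $9
Group total:
3 x $9 = $27

$27


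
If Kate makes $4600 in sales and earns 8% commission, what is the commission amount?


Convert rate to decimal:
8% = 0.08
Multiply by sales:
$4600 x 0.08 = $368

$368


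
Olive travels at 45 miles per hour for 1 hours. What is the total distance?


Use the formula: distance = speed x time
Speed = 45 mph, Time = 1 hours
45 x 1 = 45 miles

45 miles


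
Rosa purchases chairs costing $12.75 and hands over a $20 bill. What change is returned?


Start with the amount paid:
$20
Subtract the price:
$20 - $12.75 = $7.25

$7.25


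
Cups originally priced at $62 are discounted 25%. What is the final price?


Calculate the discount amount:
25% of $62 = $15.50
Subtract from original:
$62 - $15.50 = $46.50

$46.50


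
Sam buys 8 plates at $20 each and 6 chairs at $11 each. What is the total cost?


Cost of plates:
8 x $20 = $160
Cost of chairs:
6 x $11 = $66
Add both:
$160 + $66 = $226

$226


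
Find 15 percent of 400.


Convert percentage to decimal:
15% = 0.15
Multiply:
400 x 0.15 = 60

60


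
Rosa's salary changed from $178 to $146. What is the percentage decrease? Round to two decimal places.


Find the absolute change:
|146 - 178| = 32
Divide by original and multiply by 100:
32 / 178 x 100 = 17.9775...% ≈ 17.98%

17.98%


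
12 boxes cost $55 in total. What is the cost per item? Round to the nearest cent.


Total cost: $55
Number of items: 12
Unit price: $55 / 12 = $4.5833... ≈ $4.58

$4.58


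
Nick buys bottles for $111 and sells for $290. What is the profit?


Selling price = $290
Cost price = $111
Profit = selling price - cost price:
Profit = $290 - $111 = $179

$179


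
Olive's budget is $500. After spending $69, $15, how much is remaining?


Add up expenses:
$69 + $15 = $84
Subtract from budget:
$500 - $84 = $416

$416


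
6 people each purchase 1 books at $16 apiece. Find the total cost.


Cost per person:
1 x $16 = $16
Group total:
6 x $16 = $96

$96


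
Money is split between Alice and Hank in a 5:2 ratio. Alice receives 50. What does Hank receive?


Find the multiplier:
50 / 5 = 10
Apply to Hank's share:
2 x 10 = 20

20


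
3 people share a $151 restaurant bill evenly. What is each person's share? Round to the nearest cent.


Total bill: $151
Number of people: 3
Each pays: $151 / 3 = $50.3333... ≈ $50.33

$50.33


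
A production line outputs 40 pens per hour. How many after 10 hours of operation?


Production rate: 40 pens per hour
Time: 10 hours
Total: 40 x 10 = 400 pens

400 pens


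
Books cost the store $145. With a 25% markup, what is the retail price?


Calculate the markup amount:
25% of $145 = $36.25
Add to cost:
$145 + $36.25 = $181.25

$181.25


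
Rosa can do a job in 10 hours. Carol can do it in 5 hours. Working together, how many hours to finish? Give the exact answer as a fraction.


Rosa's rate: 1/10 of the job per hour
Carol's rate: 1/5 of the job per hour
Combined rate: 1/10 + 1/5 = 3/10 per hour
Time = 1 / (3/10) = 10/3 hours (≈ 3.33 hours)

10/3 hours


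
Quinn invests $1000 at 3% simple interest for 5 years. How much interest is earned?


Use the formula I = P x R x T / 100
P x R x T = 1000 x 3 x 5 = 15000
I = 15000 / 100 = $150

$150


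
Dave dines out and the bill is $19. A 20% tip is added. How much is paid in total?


Calculate the tip:
20% of $19 = $3.80
Add tip to meal cost:
$19 + $3.80 = $22.80

$22.80


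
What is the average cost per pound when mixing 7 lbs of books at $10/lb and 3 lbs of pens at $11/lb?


Cost of books:
7 x $10 = $70
Cost of pens:
3 x $11 = $33
Total cost: $70 + $33 = $103
Total weight: 10 lbs
Average: $103 / 10 = $10.30/lb

$10.30/lb


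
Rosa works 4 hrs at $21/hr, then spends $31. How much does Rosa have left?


Calculate earnings:
4 x $21 = $84
Subtract spending:
$84 - $31 = $53

$53


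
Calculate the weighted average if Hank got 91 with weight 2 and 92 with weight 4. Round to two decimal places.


Weighted sum:
2 x 91 + 4 x 92 = 550
Total weight:
2 + 4 = 6
Weighted average:
550 / 6 = 91.6666... ≈ 91.67

91.67


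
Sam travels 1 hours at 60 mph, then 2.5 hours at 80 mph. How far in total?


Leg 1 distance:
60 x 1 = 60 miles
Leg 2 distance:
80 x 2.5 = 200 miles
Total distance:
60 + 200 = 260 miles

260 miles


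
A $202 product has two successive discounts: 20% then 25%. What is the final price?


First discount:
20% of $202 = $40.40
Price after first discount:
$202 - $40.40 = $161.60
Second discount:
25% of $161.60 = $40.40
Final price:
$161.60 - $40.40 = $121.20

$121.20


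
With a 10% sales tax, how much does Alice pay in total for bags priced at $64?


Calculate the tax:
10% of $64 = $6.40
Add tax to price:
$64 + $6.40 = $70.40

$70.40


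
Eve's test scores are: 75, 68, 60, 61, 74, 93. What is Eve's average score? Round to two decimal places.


Add the scores:
75 + 68 + 60 + 61 + 74 + 93 = 431
Divide by the number of tests:
431 / 6 = 71.8333... ≈ 71.83

71.83


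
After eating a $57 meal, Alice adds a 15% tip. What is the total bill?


Calculate the tip:
15% of $57 = $8.55
Add tip to meal cost:
$57 + $8.55 = $65.55

$65.55


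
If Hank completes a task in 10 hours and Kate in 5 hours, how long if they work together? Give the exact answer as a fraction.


Hank's rate: 1/10 of the job per hour
Kate's rate: 1/5 of the job per hour
Combined rate: 1/10 + 1/5 = 3/10 per hour
Time = 1 / (3/10) = 10/3 hours (≈ 3.33 hours)

10/3 hours


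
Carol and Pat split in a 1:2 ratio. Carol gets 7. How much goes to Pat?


Find the multiplier:
7 / 1 = 7
Apply to Pat's share:
2 x 7 = 14

14


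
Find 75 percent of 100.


Convert percentage to decimal:
75% = 0.75
Multiply:
100 x 0.75 = 75

75


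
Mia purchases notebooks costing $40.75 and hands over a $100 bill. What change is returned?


Start with the amount paid:
$100
Subtract the price:
$100 - $40.75 = $59.25

$59.25


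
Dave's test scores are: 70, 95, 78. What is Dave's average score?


Add the scores:
70 + 95 + 78 = 243
Divide by the number of tests:
243 / 3 = 81

81


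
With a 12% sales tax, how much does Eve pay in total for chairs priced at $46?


Calculate the tax:
12% of $46 = $5.52
Add tax to price:
$46 + $5.52 = $51.52

$51.52


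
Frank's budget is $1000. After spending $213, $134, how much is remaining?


Add up expenses:
$213 + $134 = $347
Subtract from budget:
$1000 - $347 = $653

$653


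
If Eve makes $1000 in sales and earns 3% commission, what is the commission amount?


Convert rate to decimal:
3% = 0.03
Multiply by sales:
$1000 x 0.03 = $30

$30


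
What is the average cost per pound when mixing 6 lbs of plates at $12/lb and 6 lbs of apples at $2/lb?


Cost of plates:
6 x $12 = $72
Cost of apples:
6 x $2 = $12
Total cost: $72 + $12 = $84
Total weight: 12 lbs
Average: $84 / 12 = $7/lb

$7/lb


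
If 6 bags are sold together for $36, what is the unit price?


Total cost: $36
Number of items: 6
Unit price: $36 / 6 = $6

$6


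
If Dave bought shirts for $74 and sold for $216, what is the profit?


Selling price = $216
Cost price = $74
Profit = selling price - cost price:
Profit = $216 - $74 = $142

$142


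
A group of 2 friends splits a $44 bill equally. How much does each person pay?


Total bill: $44
Number of people: 2
Each pays: $44 / 2 = $22

$22


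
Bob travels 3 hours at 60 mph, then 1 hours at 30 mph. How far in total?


Leg 1 distance:
60 x 3 = 180 miles
Leg 2 distance:
30 x 1 = 30 miles
Total distance:
180 + 30 = 210 miles

210 miles


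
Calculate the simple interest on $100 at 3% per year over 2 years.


Use the formula I = P x R x T / 100
P x R x T = 100 x 3 x 2 = 600
I = 600 / 100 = $6

$6


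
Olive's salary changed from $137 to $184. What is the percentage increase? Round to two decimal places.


Find the absolute change:
|184 - 137| = 47
Divide by original and multiply by 100:
47 / 137 x 100 = 34.3065...% ≈ 34.31%

34.31%


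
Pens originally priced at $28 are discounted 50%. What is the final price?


Calculate the discount amount:
50% of $28 = $14
Subtract from original:
$28 - $14 = $14

$14


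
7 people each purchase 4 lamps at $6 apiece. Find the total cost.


Cost per person:
4 x $6 = $24
Group total:
7 x $24 = $168

$168


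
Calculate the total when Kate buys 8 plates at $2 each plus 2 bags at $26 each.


Cost of plates:
8 x $2 = $16
Cost of bags:
2 x $26 = $52
Add both:
$16 + $52 = $68

$68


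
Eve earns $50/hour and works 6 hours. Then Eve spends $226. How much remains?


Calculate earnings:
6 x $50 = $300
Subtract spending:
$300 - $226 = $74

$74


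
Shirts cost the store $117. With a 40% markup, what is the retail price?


Calculate the markup amount:
40% of $117 = $46.80
Add to cost:
$117 + $46.80 = $163.80

$163.80


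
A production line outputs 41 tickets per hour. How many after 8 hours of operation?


Production rate: 41 tickets per hour
Time: 8 hours
Total: 41 x 8 = 328 tickets

328 tickets


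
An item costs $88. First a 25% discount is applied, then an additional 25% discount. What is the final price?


First discount:
25% of $88 = $22
Price after first discount:
$88 - $22 = $66
Second discount:
25% of $66 = $16.50
Final price:
$66 - $16.50 = $49.50

$49.50


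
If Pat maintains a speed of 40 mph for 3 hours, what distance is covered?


Use the formula: distance = speed x time
Speed = 40 mph, Time = 3 hours
40 x 3 = 120 miles

120 miles


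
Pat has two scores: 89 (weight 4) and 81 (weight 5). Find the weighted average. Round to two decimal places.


Weighted sum:
4 x 89 + 5 x 81 = 761
Total weight:
4 + 5 = 9
Weighted average:
761 / 9 = 84.5555... ≈ 84.56

84.56


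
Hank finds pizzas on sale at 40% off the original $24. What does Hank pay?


Calculate the discount amount:
40% of $24 = $9.60
Subtract from original:
$24 - $9.60 = $14.40

$14.40


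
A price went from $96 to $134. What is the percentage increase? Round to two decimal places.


Find the absolute change:
|134 - 96| = 38
Divide by original and multiply by 100:
38 / 96 x 100 = 39.5833...% ≈ 39.58%

39.58%


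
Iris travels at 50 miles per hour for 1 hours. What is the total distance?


Use the formula: distance = speed x time
Speed = 50 mph, Time = 1 hours
50 x 1 = 50 miles

50 miles


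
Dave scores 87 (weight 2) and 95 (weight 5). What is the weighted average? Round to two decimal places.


Weighted sum:
2 x 87 + 5 x 95 = 649
Total weight:
2 + 5 = 7
Weighted average:
649 / 7 = 92.7142... ≈ 92.71

92.71


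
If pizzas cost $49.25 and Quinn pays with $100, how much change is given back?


Start with the amount paid:
$100
Subtract the price:
$100 - $49.25 = $50.75

$50.75


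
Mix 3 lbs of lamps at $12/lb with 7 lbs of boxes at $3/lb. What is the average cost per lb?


Cost of lamps:
3 x $12 = $36
Cost of boxes:
7 x $3 = $21
Total cost: $36 + $21 = $57
Total weight: 10 lbs
Average: $57 / 10 = $5.70/lb

$5.70/lb


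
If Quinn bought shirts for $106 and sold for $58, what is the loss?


Selling price = $58
Cost price = $106
Loss = cost price - selling price:
Loss = $106 - $58 = $48

$48


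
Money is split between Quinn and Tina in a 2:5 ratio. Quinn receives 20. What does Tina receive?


Find the multiplier:
20 / 2 = 10
Apply to Tina's share:
5 x 10 = 50

50


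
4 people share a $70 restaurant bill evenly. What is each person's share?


Total bill: $70
Number of people: 4
Each pays: $70 / 4 = $17.50

$17.50


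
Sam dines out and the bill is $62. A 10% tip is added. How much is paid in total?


Calculate the tip:
10% of $62 = $6.20
Add tip to meal cost:
$62 + $6.20 = $68.20

$68.20


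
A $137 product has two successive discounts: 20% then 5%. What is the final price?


First discount:
20% of $137 = $27.40
Price after first discount:
$137 - $27.40 = $109.60
Second discount:
5% of $109.60 = $5.48
Final price:
$109.60 - $5.48 = $104.12

$104.12


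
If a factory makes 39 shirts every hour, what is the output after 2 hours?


Production rate: 39 shirts per hour
Time: 2 hours
Total: 39 x 2 = 78 shirts

78 shirts


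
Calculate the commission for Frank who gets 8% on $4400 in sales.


Convert rate to decimal:
8% = 0.08
Multiply by sales:
$4400 x 0.08 = $352

$352


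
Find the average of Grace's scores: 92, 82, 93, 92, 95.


Add the scores:
92 + 82 + 93 + 92 + 95 = 454
Divide by the number of tests:
454 / 5 = 90.8

90.8


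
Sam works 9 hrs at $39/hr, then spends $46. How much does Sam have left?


Calculate earnings:
9 x $39 = $351
Subtract spending:
$351 - $46 = $305

$305


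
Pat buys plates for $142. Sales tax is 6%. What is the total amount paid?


Calculate the tax:
6% of $142 = $8.52
Add tax to price:
$142 + $8.52 = $150.52

$150.52


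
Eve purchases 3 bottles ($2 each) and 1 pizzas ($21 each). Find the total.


Cost of bottles:
3 x $2 = $6
Cost of pizzas:
1 x $21 = $21
Add both:
$6 + $21 = $27

$27


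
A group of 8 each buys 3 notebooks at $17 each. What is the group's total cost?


Cost per person:
3 x $17 = $51
Group total:
8 x $51 = $408

$408


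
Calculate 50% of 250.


Convert percentage to decimal:
50% = 0.5
Multiply:
250 x 0.5 = 125

125


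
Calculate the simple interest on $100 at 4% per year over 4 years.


Use the formula I = P x R x T / 100
P x R x T = 100 x 4 x 4 = 1600
I = 1600 / 100 = $16

$16


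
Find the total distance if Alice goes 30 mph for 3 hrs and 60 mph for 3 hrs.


Leg 1 distance:
30 x 3 = 90 miles
Leg 2 distance:
60 x 3 = 180 miles
Total distance:
90 + 180 = 270 miles

270 miles


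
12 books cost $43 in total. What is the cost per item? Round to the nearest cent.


Total cost: $43
Number of items: 12
Unit price: $43 / 12 = $3.5833... ≈ $3.58

$3.58


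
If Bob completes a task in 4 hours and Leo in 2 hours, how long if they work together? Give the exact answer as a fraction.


Bob's rate: 1/4 of the job per hour
Leo's rate: 1/2 of the job per hour
Combined rate: 1/4 + 1/2 = 3/4 per hour
Time = 1 / (3/4) = 4/3 hours (≈ 1.33 hours)

4/3 hours


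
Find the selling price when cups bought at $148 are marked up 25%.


Calculate the markup amount:
25% of $148 = $37
Add to cost:
$148 + $37 = $185

$185


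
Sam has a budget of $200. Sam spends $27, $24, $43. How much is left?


Add up expenses:
$27 + $24 + $43 = $94
Subtract from budget:
$200 - $94 = $106

$106


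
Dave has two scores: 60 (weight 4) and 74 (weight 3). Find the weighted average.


Weighted sum:
4 x 60 + 3 x 74 = 462
Total weight:
4 + 3 = 7
Weighted average:
462 / 7 = 66

66


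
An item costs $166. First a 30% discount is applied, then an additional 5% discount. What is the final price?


First discount:
30% of $166 = $49.80
Price after first discount:
$166 - $49.80 = $116.20
Second discount:
5% of $116.20 = $5.81
Final price:
$116.20 - $5.81 = $110.39

$110.39


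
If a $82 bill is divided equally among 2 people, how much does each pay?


Total bill: $82
Number of people: 2
Each pays: $82 / 2 = $41

$41


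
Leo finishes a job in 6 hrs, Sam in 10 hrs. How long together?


Leo's rate: 1/6 of the job per hour
Sam's rate: 1/10 of the job per hour
Combined rate: 1/6 + 1/10 = 4/15 per hour
Time = 1 / (4/15) = 15/4 = 3.75 hours

3.75 hours


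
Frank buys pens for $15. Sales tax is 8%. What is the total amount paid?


Calculate the tax:
8% of $15 = $1.20
Add tax to price:
$15 + $1.20 = $16.20

$16.20


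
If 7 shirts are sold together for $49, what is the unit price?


Total cost: $49
Number of items: 7
Unit price: $49 / 7 = $7

$7


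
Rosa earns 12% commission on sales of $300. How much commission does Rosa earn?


Convert rate to decimal:
12% = 0.12
Multiply by sales:
$300 x 0.12 = $36

$36


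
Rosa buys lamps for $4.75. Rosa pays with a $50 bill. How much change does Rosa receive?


Start with the amount paid:
$50
Subtract the price:
$50 - $4.75 = $45.25

$45.25


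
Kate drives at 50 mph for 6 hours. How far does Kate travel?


Use the formula: distance = speed x time
Speed = 50 mph, Time = 6 hours
50 x 6 = 300 miles

300 miles


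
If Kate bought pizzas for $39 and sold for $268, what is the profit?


Selling price = $268
Cost price = $39
Profit = selling price - cost price:
Profit = $268 - $39 = $229

$229


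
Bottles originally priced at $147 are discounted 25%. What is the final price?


Calculate the discount amount:
25% of $147 = $36.75
Subtract from original:
$147 - $36.75 = $110.25

$110.25


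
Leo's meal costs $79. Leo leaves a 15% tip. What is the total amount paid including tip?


Calculate the tip:
15% of $79 = $11.85
Add tip to meal cost:
$79 + $11.85 = $90.85

$90.85


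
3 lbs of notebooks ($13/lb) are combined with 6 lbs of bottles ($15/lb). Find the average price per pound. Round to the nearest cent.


Cost of notebooks:
3 x $13 = $39
Cost of bottles:
6 x $15 = $90
Total cost: $39 + $90 = $129
Total weight: 9 lbs
Average: $129 / 9 = $14.3333... ≈ $14.33/lb

$14.33/lb


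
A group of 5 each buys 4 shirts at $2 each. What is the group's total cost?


Cost per person:
4 x $2 = $8
Group total:
5 x $8 = $40

$40


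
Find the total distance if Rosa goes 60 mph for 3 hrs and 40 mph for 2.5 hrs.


Leg 1 distance:
60 x 3 = 180 miles
Leg 2 distance:
40 x 2.5 = 100 miles
Total distance:
180 + 100 = 280 miles

280 miles


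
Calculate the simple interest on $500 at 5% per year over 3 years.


Use the formula I = P x R x T / 100
P x R x T = 500 x 5 x 3 = 7500
I = 7500 / 100 = $75

$75


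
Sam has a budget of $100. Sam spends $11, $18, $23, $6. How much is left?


Add up expenses:
$11 + $18 + $23 + $6 = $58
Subtract from budget:
$100 - $58 = $42

$42


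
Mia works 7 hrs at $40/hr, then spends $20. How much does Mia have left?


Calculate earnings:
7 x $40 = $280
Subtract spending:
$280 - $20 = $260

$260


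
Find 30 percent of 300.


Convert percentage to decimal:
30% = 0.3
Multiply:
300 x 0.3 = 90

90


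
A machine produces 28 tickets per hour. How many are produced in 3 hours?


Production rate: 28 tickets per hour
Time: 3 hours
Total: 28 x 3 = 84 tickets

84 tickets


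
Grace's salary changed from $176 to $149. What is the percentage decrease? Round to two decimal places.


Find the absolute change:
|149 - 176| = 27
Divide by original and multiply by 100:
27 / 176 x 100 = 15.3409...% ≈ 15.34%

15.34%


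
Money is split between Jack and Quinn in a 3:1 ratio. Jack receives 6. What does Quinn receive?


Find the multiplier:
6 / 3 = 2
Apply to Quinn's share:
1 x 2 = 2

2


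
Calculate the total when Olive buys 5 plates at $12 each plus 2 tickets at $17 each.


Cost of plates:
5 x $12 = $60
Cost of tickets:
2 x $17 = $34
Add both:
$60 + $34 = $94

$94


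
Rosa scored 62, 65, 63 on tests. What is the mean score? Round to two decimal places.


Add the scores:
62 + 65 + 63 = 190
Divide by the number of tests:
190 / 3 = 63.3333... ≈ 63.33

63.33


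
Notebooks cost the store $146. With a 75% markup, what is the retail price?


Calculate the markup amount:
75% of $146 = $109.50
Add to cost:
$146 + $109.50 = $255.50

$255.50


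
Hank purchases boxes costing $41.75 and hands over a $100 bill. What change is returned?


Start with the amount paid:
$100
Subtract the price:
$100 - $41.75 = $58.25

$58.25


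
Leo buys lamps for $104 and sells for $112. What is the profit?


Selling price = $112
Cost price = $104
Profit = selling price - cost price:
Profit = $112 - $104 = $8

$8


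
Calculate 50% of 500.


Convert percentage to decimal:
50% = 0.5
Multiply:
500 x 0.5 = 250

250


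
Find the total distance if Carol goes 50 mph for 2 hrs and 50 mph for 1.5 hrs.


Leg 1 distance:
50 x 2 = 100 miles
Leg 2 distance:
50 x 1.5 = 75 miles
Total distance:
100 + 75 = 175 miles

175 miles


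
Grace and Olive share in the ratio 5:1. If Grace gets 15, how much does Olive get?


Find the multiplier:
15 / 5 = 3
Apply to Olive's share:
1 x 3 = 3

3


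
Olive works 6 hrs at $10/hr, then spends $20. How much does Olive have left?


Calculate earnings:
6 x $10 = $60
Subtract spending:
$60 - $20 = $40

$40


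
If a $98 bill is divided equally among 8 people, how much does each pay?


Total bill: $98
Number of people: 8
Each pays: $98 / 8 = $12.25

$12.25


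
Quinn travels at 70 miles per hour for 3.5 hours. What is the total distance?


Use the formula: distance = speed x time
Speed = 70 mph, Time = 3.5 hours
70 x 3.5 = 245 miles

245 miles


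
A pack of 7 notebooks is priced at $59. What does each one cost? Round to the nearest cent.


Total cost: $59
Number of items: 7
Unit price: $59 / 7 = $8.4285... ≈ $8.43

$8.43


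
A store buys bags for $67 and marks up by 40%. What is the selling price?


Calculate the markup amount:
40% of $67 = $26.80
Add to cost:
$67 + $26.80 = $93.80

$93.80


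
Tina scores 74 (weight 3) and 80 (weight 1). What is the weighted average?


Weighted sum:
3 x 74 + 1 x 80 = 302
Total weight:
3 + 1 = 4
Weighted average:
302 / 4 = 75.5

75.5


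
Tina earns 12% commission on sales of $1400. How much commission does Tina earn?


Convert rate to decimal:
12% = 0.12
Multiply by sales:
$1400 x 0.12 = $168

$168


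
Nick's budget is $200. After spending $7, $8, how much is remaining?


Add up expenses:
$7 + $8 = $15
Subtract from budget:
$200 - $15 = $185

$185


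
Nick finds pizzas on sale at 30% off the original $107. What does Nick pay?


Calculate the discount amount:
30% of $107 = $32.10
Subtract from original:
$107 - $32.10 = $74.90

$74.90


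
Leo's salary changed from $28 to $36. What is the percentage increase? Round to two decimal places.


Find the absolute change:
|36 - 28| = 8
Divide by original and multiply by 100:
8 / 28 x 100 = 28.5714...% ≈ 28.57%

28.57%


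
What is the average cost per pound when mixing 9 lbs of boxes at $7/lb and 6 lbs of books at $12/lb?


Cost of boxes:
9 x $7 = $63
Cost of books:
6 x $12 = $72
Total cost: $63 + $72 = $135
Total weight: 15 lbs
Average: $135 / 15 = $9/lb

$9/lb


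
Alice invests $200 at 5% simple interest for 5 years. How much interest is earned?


Use the formula I = P x R x T / 100
P x R x T = 200 x 5 x 5 = 5000
I = 5000 / 100 = $50

$50


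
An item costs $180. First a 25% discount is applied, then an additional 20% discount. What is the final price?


First discount:
25% of $180 = $45
Price after first discount:
$180 - $45 = $135
Second discount:
20% of $135 = $27
Final price:
$135 - $27 = $108

$108


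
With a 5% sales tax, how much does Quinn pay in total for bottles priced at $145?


Calculate the tax:
5% of $145 = $7.25
Add tax to price:
$145 + $7.25 = $152.25

$152.25


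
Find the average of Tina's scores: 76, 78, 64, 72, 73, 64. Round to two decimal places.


Add the scores:
76 + 78 + 64 + 72 + 73 + 64 = 427
Divide by the number of tests:
427 / 6 = 71.1666... ≈ 71.17

71.17


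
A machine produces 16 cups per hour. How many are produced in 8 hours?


Production rate: 16 cups per hour
Time: 8 hours
Total: 16 x 8 = 128 cups

128 cups


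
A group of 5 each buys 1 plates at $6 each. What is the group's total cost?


Cost per person:
1 x $6 = $6
Group total:
5 x $6 = $30

$30


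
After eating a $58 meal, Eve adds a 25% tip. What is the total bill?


Calculate the tip:
25% of $58 = $14.50
Add tip to meal cost:
$58 + $14.50 = $72.50

$72.50


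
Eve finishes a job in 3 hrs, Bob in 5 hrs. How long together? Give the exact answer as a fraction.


Eve's rate: 1/3 of the job per hour
Bob's rate: 1/5 of the job per hour
Combined rate: 1/3 + 1/5 = 8/15 per hour
Time = 1 / (8/15) = 15/8 hours (≈ 1.88 hours)

15/8 hours


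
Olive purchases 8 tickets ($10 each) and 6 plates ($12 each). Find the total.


Cost of tickets:
8 x $10 = $80
Cost of plates:
6 x $12 = $72
Add both:
$80 + $72 = $152

$152


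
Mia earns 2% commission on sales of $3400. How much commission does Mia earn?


Convert rate to decimal:
2% = 0.02
Multiply by sales:
$3400 x 0.02 = $68

$68


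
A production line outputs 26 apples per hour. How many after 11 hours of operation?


Production rate: 26 apples per hour
Time: 11 hours
Total: 26 x 11 = 286 apples

286 apples


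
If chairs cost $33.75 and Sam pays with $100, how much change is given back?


Start with the amount paid:
$100
Subtract the price:
$100 - $33.75 = $66.25

$66.25


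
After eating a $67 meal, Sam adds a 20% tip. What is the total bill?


Calculate the tip:
20% of $67 = $13.40
Add tip to meal cost:
$67 + $13.40 = $80.40

$80.40


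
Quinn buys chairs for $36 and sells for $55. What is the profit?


Selling price = $55
Cost price = $36
Profit = selling price - cost price:
Profit = $55 - $36 = $19

$19


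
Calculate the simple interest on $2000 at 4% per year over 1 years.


Use the formula I = P x R x T / 100
P x R x T = 2000 x 4 x 1 = 8000
I = 8000 / 100 = $80

$80


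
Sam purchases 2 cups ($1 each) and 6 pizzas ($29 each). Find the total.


Cost of cups:
2 x $1 = $2
Cost of pizzas:
6 x $29 = $174
Add both:
$2 + $174 = $176

$176


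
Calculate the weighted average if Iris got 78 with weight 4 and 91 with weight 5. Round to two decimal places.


Weighted sum:
4 x 78 + 5 x 91 = 767
Total weight:
4 + 5 = 9
Weighted average:
767 / 9 = 85.2222... ≈ 85.22

85.22


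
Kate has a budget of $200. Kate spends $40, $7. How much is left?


Add up expenses:
$40 + $7 = $47
Subtract from budget:
$200 - $47 = $153

$153


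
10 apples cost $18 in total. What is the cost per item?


Total cost: $18
Number of items: 10
Unit price: $18 / 10 = $1.80

$1.80


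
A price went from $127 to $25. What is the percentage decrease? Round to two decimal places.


Find the absolute change:
|25 - 127| = 102
Divide by original and multiply by 100:
102 / 127 x 100 = 80.3149...% ≈ 80.31%

80.31%


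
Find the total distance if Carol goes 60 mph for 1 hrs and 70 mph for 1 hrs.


Leg 1 distance:
60 x 1 = 60 miles
Leg 2 distance:
70 x 1 = 70 miles
Total distance:
60 + 70 = 130 miles

130 miles


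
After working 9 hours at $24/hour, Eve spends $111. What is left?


Calculate earnings:
9 x $24 = $216
Subtract spending:
$216 - $111 = $105

$105


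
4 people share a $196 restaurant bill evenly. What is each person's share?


Total bill: $196
Number of people: 4
Each pays: $196 / 4 = $49

$49


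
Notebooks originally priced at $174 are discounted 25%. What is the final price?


Calculate the discount amount:
25% of $174 = $43.50
Subtract from original:
$174 - $43.50 = $130.50

$130.50


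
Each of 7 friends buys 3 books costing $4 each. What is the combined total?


Cost per person:
3 x $4 = $12
Group total:
7 x $12 = $84

$84


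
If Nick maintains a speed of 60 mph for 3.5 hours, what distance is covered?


Use the formula: distance = speed x time
Speed = 60 mph, Time = 3.5 hours
60 x 3.5 = 210 miles

210 miles


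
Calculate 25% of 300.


Convert percentage to decimal:
25% = 0.25
Multiply:
300 x 0.25 = 75

75


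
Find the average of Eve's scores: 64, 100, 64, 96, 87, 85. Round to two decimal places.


Add the scores:
64 + 100 + 64 + 96 + 87 + 85 = 496
Divide by the number of tests:
496 / 6 = 82.6666... ≈ 82.67

82.67


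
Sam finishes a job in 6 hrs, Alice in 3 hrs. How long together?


Sam's rate: 1/6 of the job per hour
Alice's rate: 1/3 of the job per hour
Combined rate: 1/6 + 1/3 = 1/2 per hour
Time = 1 / (1/2) = 2 hours

2 hours


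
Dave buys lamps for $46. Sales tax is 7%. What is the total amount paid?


Calculate the tax:
7% of $46 = $3.22
Add tax to price:
$46 + $3.22 = $49.22

$49.22


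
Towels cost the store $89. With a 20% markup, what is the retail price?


Calculate the markup amount:
20% of $89 = $17.80
Add to cost:
$89 + $17.80 = $106.80

$106.80


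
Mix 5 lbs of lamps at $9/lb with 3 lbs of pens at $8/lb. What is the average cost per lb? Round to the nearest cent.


Cost of lamps:
5 x $9 = $45
Cost of pens:
3 x $8 = $24
Total cost: $45 + $24 = $69
Total weight: 8 lbs
Average: $69 / 8 = $8.625 ≈ $8.63/lb

$8.63/lb


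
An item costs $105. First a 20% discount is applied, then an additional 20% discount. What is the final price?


First discount:
20% of $105 = $21
Price after first discount:
$105 - $21 = $84
Second discount:
20% of $84 = $16.80
Final price:
$84 - $16.80 = $67.20

$67.20


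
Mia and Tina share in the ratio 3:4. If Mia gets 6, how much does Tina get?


Find the multiplier:
6 / 3 = 2
Apply to Tina's share:
4 x 2 = 8

8


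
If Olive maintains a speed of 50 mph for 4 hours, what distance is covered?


Use the formula: distance = speed x time
Speed = 50 mph, Time = 4 hours
50 x 4 = 200 miles

200 miles


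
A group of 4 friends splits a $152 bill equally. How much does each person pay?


Total bill: $152
Number of people: 4
Each pays: $152 / 4 = $38

$38


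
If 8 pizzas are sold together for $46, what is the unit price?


Total cost: $46
Number of items: 8
Unit price: $46 / 8 = $5.75

$5.75


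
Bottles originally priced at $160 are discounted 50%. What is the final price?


Calculate the discount amount:
50% of $160 = $80
Subtract from original:
$160 - $80 = $80

$80


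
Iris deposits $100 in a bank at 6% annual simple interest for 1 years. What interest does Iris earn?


Use the formula I = P x R x T / 100
P x R x T = 100 x 6 x 1 = 600
I = 600 / 100 = $6

$6


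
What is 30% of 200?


Convert percentage to decimal:
30% = 0.3
Multiply:
200 x 0.3 = 60

60


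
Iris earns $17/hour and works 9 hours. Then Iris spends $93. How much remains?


Calculate earnings:
9 x $17 = $153
Subtract spending:
$153 - $93 = $60

$60


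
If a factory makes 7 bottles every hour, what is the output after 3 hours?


Production rate: 7 bottles per hour
Time: 3 hours
Total: 7 x 3 = 21 bottles

21 bottles


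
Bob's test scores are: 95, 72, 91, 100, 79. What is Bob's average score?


Add the scores:
95 + 72 + 91 + 100 + 79 = 437
Divide by the number of tests:
437 / 5 = 87.4

87.4


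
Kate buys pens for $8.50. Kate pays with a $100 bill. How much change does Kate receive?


Start with the amount paid:
$100
Subtract the price:
$100 - $8.50 = $91.50

$91.50


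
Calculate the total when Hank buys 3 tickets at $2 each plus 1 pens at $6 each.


Cost of tickets:
3 x $2 = $6
Cost of pens:
1 x $6 = $6
Add both:
$6 + $6 = $12

$12


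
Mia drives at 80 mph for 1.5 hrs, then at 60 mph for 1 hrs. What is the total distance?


Leg 1 distance:
80 x 1.5 = 120 miles
Leg 2 distance:
60 x 1 = 60 miles
Total distance:
120 + 60 = 180 miles

180 miles


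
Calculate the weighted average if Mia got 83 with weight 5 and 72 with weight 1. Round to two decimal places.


Weighted sum:
5 x 83 + 1 x 72 = 487
Total weight:
5 + 1 = 6
Weighted average:
487 / 6 = 81.1666... ≈ 81.17

81.17


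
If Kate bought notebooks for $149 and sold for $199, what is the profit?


Selling price = $199
Cost price = $149
Profit = selling price - cost price:
Profit = $199 - $149 = $50

$50


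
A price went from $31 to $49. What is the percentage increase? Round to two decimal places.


Find the absolute change:
|49 - 31| = 18
Divide by original and multiply by 100:
18 / 31 x 100 = 58.0645...% ≈ 58.06%

58.06%


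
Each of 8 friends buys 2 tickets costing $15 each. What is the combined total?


Cost per person:
2 x $15 = $30
Group total:
8 x $30 = $240

$240


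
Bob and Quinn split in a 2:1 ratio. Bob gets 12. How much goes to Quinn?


Find the multiplier:
12 / 2 = 6
Apply to Quinn's share:
1 x 6 = 6

6


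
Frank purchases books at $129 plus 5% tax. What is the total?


Calculate the tax:
5% of $129 = $6.45
Add tax to price:
$129 + $6.45 = $135.45

$135.45


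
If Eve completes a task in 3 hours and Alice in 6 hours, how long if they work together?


Eve's rate: 1/3 of the job per hour
Alice's rate: 1/6 of the job per hour
Combined rate: 1/3 + 1/6 = 1/2 per hour
Time = 1 / (1/2) = 2 hours

2 hours


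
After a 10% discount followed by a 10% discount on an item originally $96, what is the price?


First discount:
10% of $96 = $9.60
Price after first discount:
$96 - $9.60 = $86.40
Second discount:
10% of $86.40 = $8.64
Final price:
$86.40 - $8.64 = $77.76

$77.76


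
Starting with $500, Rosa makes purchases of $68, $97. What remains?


Add up expenses:
$68 + $97 = $165
Subtract from budget:
$500 - $165 = $335

$335


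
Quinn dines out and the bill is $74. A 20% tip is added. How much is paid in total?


Calculate the tip:
20% of $74 = $14.80
Add tip to meal cost:
$74 + $14.80 = $88.80

$88.80


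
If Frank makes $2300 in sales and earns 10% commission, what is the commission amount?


Convert rate to decimal:
10% = 0.1
Multiply by sales:
$2300 x 0.1 = $230

$230


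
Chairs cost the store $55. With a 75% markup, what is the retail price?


Calculate the markup amount:
75% of $55 = $41.25
Add to cost:
$55 + $41.25 = $96.25

$96.25


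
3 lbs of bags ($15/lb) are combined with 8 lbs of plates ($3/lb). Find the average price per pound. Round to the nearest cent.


Cost of bags:
3 x $15 = $45
Cost of plates:
8 x $3 = $24
Total cost: $45 + $24 = $69
Total weight: 11 lbs
Average: $69 / 11 = $6.2727... ≈ $6.27/lb

$6.27/lb


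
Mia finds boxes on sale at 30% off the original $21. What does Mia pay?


Calculate the discount amount:
30% of $21 = $6.30
Subtract from original:
$21 - $6.30 = $14.70

$14.70


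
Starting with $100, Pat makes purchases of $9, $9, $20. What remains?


Add up expenses:
$9 + $9 + $20 = $38
Subtract from budget:
$100 - $38 = $62

$62


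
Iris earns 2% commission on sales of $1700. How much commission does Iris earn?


Convert rate to decimal:
2% = 0.02
Multiply by sales:
$1700 x 0.02 = $34

$34


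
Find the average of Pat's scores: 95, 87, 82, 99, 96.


Add the scores:
95 + 87 + 82 + 99 + 96 = 459
Divide by the number of tests:
459 / 5 = 91.8

91.8


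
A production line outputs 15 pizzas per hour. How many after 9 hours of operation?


Production rate: 15 pizzas per hour
Time: 9 hours
Total: 15 x 9 = 135 pizzas

135 pizzas


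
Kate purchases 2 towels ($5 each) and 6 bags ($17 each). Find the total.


Cost of towels:
2 x $5 = $10
Cost of bags:
6 x $17 = $102
Add both:
$10 + $102 = $112

$112


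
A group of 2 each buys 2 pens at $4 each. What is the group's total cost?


Cost per person:
2 x $4 = $8
Group total:
2 x $8 = $16

$16


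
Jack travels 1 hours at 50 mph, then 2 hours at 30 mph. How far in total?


Leg 1 distance:
50 x 1 = 50 miles
Leg 2 distance:
30 x 2 = 60 miles
Total distance:
50 + 60 = 110 miles

110 miles


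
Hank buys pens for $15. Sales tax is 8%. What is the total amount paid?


Calculate the tax:
8% of $15 = $1.20
Add tax to price:
$15 + $1.20 = $16.20

$16.20


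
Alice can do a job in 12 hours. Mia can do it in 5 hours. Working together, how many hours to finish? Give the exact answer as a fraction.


Alice's rate: 1/12 of the job per hour
Mia's rate: 1/5 of the job per hour
Combined rate: 1/12 + 1/5 = 17/60 per hour
Time = 1 / (17/60) = 60/17 hours (≈ 3.53 hours)

60/17 hours


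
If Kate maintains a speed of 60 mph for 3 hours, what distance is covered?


Use the formula: distance = speed x time
Speed = 60 mph, Time = 3 hours
60 x 3 = 180 miles

180 miles


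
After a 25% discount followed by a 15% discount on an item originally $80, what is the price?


First discount:
25% of $80 = $20
Price after first discount:
$80 - $20 = $60
Second discount:
15% of $60 = $9
Final price:
$60 - $9 = $51

$51


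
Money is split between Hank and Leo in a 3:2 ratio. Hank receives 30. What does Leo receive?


Find the multiplier:
30 / 3 = 10
Apply to Leo's share:
2 x 10 = 20

20
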